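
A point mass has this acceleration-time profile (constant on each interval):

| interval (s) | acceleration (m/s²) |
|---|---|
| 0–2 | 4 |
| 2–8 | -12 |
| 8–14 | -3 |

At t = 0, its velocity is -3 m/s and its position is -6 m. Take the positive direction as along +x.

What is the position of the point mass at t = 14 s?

On each constant-a segment, Δv = aΔt and Δx = v₀Δt + ½aΔt²; chain segment to segment.
0–2 s: v starts -3 m/s; Δx = -3·2 + ½·4·2² = 2 m; v ends 5 m/s.
2–8 s: v starts 5 m/s; Δx = 5·6 + ½·-12·6² = -186 m; v ends -67 m/s.
8–14 s: v starts -67 m/s; Δx = -67·6 + ½·-3·6² = -456 m; v ends -85 m/s.
x(14) = -6 + Σ Δx = -646 m.

-646 m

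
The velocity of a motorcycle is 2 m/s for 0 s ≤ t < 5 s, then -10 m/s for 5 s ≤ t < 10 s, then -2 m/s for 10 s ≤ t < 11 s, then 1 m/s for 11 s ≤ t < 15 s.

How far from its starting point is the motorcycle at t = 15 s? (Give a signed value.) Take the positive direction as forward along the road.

-38 m

Displacement is the signed area under the v-t curve.
0–5 s: 2 × 5 = 10 m
5–10 s: -10 × 5 = -50 m
10–11 s: -2 × 1 = -2 m
11–15 s: 1 × 4 = 4 m
Net displacement = -38 m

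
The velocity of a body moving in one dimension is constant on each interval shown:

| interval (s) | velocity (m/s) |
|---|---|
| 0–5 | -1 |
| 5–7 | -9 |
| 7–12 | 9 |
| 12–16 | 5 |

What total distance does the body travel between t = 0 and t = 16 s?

Total distance travelled is ∫|v| dt — sum the magnitudes of each area piece.
0–5 s: |-1| × 5 = 5 m
5–7 s: |-9| × 2 = 18 m
7–12 s: |9| × 5 = 45 m
12–16 s: |5| × 4 = 20 m
Total distance = 88 m

88 m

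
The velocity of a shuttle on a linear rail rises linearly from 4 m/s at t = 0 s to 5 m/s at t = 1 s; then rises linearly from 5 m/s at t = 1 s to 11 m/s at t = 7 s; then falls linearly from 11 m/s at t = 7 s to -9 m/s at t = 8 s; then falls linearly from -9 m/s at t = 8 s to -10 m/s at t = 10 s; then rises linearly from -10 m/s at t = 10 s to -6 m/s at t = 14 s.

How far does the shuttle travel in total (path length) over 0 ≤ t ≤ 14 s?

108.55 m

Distance (not displacement) is the total path length: add the absolute areas under v-t.
0–1 s: |½(4 + 5)(1)| = 4.5 m
1–7 s: |½(5 + 11)(6)| = 48 m
7–8 s: v = 0 at t = 7.55 s; triangle areas 3.025 + 2.025 = 5.05 m
8–10 s: |½(-9 + -10)(2)| = 19 m
10–14 s: |½(-10 + -6)(4)| = 32 m
Total distance = 108.55 m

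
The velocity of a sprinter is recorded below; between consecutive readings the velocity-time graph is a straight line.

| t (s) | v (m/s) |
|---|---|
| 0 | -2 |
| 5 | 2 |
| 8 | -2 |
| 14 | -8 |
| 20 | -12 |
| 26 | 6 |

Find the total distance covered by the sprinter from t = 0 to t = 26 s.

Total distance travelled is ∫|v| dt — sum the magnitudes of each area piece.
0–5 s: v = 0 at t = 2.5 s; triangle areas 2.5 + 2.5 = 5 m
5–8 s: v = 0 at t = 6.5 s; triangle areas 1.5 + 1.5 = 3 m
8–14 s: |½(-2 + -8)(6)| = 30 m
14–20 s: |½(-8 + -12)(6)| = 60 m
20–26 s: v = 0 at t = 24 s; triangle areas 24 + 6 = 30 m
Total distance = 128 m

128 m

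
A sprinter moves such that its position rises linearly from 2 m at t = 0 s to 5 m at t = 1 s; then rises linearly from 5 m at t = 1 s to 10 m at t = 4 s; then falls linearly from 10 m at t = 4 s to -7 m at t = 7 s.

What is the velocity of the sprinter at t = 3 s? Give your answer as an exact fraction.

Velocity is the slope of the x-t graph on 1–4 s: (10 − 5)/(4 − 1) = 5/3 m/s.

5/3 m/s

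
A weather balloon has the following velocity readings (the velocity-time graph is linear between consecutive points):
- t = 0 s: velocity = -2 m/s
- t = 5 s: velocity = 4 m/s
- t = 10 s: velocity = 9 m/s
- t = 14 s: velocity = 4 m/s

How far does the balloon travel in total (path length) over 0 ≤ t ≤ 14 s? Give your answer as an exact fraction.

401/6 m

Total distance travelled is ∫|v| dt — sum the magnitudes of each area piece.
0–5 s: v = 0 at t = 5/3 s; triangle areas 5/3 + 20/3 = 25/3 m
5–10 s: |½(4 + 9)(5)| = 32.5 m
10–14 s: |½(9 + 4)(4)| = 26 m
Total distance = 401/6 m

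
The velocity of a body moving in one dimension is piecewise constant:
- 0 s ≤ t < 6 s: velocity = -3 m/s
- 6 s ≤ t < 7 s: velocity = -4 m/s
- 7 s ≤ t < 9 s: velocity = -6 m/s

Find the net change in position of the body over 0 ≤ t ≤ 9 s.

-34 m

Displacement is the signed area under the v-t curve.
0–6 s: -3 × 6 = -18 m
6–7 s: -4 × 1 = -4 m
7–9 s: -6 × 2 = -12 m
Net displacement = -34 m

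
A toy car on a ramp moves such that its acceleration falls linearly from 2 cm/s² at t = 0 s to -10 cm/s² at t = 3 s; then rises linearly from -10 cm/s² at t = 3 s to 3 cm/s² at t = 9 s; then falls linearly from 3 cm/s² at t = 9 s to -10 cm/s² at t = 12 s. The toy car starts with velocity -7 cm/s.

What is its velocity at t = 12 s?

Δv equals the area under the a-t graph; then v = v₀ + Δv.
0–3 s: ½(2 + -10)(3) = -12 cm/s
3–9 s: ½(-10 + 3)(6) = -21 cm/s
9–12 s: ½(3 + -10)(3) = -10.5 cm/s
Δv = -43.5 cm/s, so v(12) = -7 + (-43.5) = -50.5 cm/s.

-50.5 cm/s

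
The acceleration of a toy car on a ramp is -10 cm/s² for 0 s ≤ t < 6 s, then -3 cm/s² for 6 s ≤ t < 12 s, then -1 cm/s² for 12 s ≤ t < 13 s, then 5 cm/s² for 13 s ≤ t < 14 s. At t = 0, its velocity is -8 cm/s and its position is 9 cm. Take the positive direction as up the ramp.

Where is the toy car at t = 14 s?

-852 cm

On each constant-a segment, Δv = aΔt and Δx = v₀Δt + ½aΔt²; chain segment to segment.
0–6 s: v starts -8 cm/s; Δx = -8·6 + ½·-10·6² = -228 cm; v ends -68 cm/s.
6–12 s: v starts -68 cm/s; Δx = -68·6 + ½·-3·6² = -462 cm; v ends -86 cm/s.
12–13 s: v starts -86 cm/s; Δx = -86·1 + ½·-1·1² = -86.5 cm; v ends -87 cm/s.
13–14 s: v starts -87 cm/s; Δx = -87·1 + ½·5·1² = -84.5 cm; v ends -82 cm/s.
x(14) = 9 + Σ Δx = -852 cm.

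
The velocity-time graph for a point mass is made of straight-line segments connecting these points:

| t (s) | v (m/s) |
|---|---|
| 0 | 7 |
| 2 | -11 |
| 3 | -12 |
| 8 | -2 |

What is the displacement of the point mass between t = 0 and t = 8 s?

-50.5 m

Displacement is the signed area under the v-t curve.
0–2 s: ½(7 + -11)(2) = -4 m
2–3 s: ½(-11 + -12)(1) = -11.5 m
3–8 s: ½(-12 + -2)(5) = -35 m
Net displacement = -50.5 m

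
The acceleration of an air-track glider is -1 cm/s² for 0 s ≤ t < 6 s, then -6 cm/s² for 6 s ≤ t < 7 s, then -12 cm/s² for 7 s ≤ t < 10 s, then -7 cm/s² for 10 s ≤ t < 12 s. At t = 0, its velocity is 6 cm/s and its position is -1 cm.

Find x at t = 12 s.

-156 cm

On each constant-a segment, Δv = aΔt and Δx = v₀Δt + ½aΔt²; chain segment to segment.
0–6 s: v starts 6 cm/s; Δx = 6·6 + ½·-1·6² = 18 cm; v ends 0 cm/s.
6–7 s: v starts 0 cm/s; Δx = 0·1 + ½·-6·1² = -3 cm; v ends -6 cm/s.
7–10 s: v starts -6 cm/s; Δx = -6·3 + ½·-12·3² = -72 cm; v ends -42 cm/s.
10–12 s: v starts -42 cm/s; Δx = -42·2 + ½·-7·2² = -98 cm; v ends -56 cm/s.
x(12) = -1 + Σ Δx = -156 cm.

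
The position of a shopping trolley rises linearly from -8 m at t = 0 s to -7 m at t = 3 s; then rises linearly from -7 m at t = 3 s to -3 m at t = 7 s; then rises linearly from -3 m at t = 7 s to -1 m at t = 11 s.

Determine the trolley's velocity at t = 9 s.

0.5 m/s

Velocity is the slope of the x-t graph on 7–11 s: (-1 − -3)/(11 − 7) = 0.5 m/s.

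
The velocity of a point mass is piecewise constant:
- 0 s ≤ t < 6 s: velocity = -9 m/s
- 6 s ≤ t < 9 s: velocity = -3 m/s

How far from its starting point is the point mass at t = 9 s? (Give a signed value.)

-63 m

Displacement is the signed area under the v-t curve.
0–6 s: -9 × 6 = -54 m
6–9 s: -3 × 3 = -9 m
Net displacement = -63 m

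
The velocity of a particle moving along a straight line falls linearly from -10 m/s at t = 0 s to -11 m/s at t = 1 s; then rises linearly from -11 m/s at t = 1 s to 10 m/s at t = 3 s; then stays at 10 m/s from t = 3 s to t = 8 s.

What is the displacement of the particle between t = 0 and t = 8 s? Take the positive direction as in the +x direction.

38.5 m

Net displacement equals the area under the velocity-time graph (areas below the axis count negative).
0–1 s: ½(-10 + -11)(1) = -10.5 m
1–3 s: ½(-11 + 10)(2) = -1 m
3–8 s: 10 × 5 = 50 m
Net displacement = 38.5 m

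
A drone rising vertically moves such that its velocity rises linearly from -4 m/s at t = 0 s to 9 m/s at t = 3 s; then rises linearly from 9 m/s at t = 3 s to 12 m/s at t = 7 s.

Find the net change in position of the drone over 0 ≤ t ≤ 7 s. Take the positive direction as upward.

Net displacement equals the area under the velocity-time graph (areas below the axis count negative).
0–3 s: ½(-4 + 9)(3) = 7.5 m
3–7 s: ½(9 + 12)(4) = 42 m
Net displacement = 49.5 m

49.5 m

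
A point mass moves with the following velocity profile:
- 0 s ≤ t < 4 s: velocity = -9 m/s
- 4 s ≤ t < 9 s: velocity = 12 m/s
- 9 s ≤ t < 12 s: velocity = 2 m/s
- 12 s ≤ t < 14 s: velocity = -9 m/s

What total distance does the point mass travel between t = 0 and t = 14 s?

Total distance travelled is ∫|v| dt — sum the magnitudes of each area piece.
0–4 s: |-9| × 4 = 36 m
4–9 s: |12| × 5 = 60 m
9–12 s: |2| × 3 = 6 m
12–14 s: |-9| × 2 = 18 m
Total distance = 120 m

120 m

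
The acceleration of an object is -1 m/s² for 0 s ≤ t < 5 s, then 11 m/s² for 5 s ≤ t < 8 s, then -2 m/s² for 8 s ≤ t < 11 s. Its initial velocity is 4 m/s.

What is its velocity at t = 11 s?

Δv equals the area under the a-t graph; then v = v₀ + Δv.
0–5 s: -1 × 5 = -5 m/s
5–8 s: 11 × 3 = 33 m/s
8–11 s: -2 × 3 = -6 m/s
Δv = 22 m/s, so v(11) = 4 + (22) = 26 m/s.

26 m/s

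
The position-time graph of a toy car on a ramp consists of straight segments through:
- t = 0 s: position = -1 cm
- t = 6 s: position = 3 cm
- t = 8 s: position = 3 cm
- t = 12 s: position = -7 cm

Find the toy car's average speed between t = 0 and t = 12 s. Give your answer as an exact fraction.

Average speed = (total path length)/(elapsed time); on a piecewise-linear x-t graph the path length is Σ|Δx|.
0–6 s: |Δx| = |3 − -1| = 4 cm
6–8 s: |Δx| = |3 − 3| = 0 cm
8–12 s: |Δx| = |-7 − 3| = 10 cm
Total path = 14 cm; average speed = 14/12 = 7/6 cm/s.

7/6 cm/s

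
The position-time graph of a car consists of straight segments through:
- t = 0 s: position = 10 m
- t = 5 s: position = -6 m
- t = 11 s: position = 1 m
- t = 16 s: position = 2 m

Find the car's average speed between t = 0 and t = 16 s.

Average speed = (total path length)/(elapsed time); on a piecewise-linear x-t graph the path length is Σ|Δx|.
0–5 s: |Δx| = |-6 − 10| = 16 m
5–11 s: |Δx| = |1 − -6| = 7 m
11–16 s: |Δx| = |2 − 1| = 1 m
Total path = 24 m; average speed = 24/16 = 1.5 m/s.

1.5 m/s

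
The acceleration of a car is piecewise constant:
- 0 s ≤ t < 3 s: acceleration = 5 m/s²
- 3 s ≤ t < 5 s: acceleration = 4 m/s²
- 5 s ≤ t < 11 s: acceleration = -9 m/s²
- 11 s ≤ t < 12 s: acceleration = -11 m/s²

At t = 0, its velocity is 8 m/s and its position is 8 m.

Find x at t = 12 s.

104 m

On each constant-a segment, Δv = aΔt and Δx = v₀Δt + ½aΔt²; chain segment to segment.
0–3 s: v starts 8 m/s; Δx = 8·3 + ½·5·3² = 46.5 m; v ends 23 m/s.
3–5 s: v starts 23 m/s; Δx = 23·2 + ½·4·2² = 54 m; v ends 31 m/s.
5–11 s: v starts 31 m/s; Δx = 31·6 + ½·-9·6² = 24 m; v ends -23 m/s.
11–12 s: v starts -23 m/s; Δx = -23·1 + ½·-11·1² = -28.5 m; v ends -34 m/s.
x(12) = 8 + Σ Δx = 104 m.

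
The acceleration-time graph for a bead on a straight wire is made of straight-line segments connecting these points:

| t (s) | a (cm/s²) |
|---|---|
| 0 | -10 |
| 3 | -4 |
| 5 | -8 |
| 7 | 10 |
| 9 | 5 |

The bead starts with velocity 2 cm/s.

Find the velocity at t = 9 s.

-14 cm/s

Δv equals the area under the a-t graph; then v = v₀ + Δv.
0–3 s: ½(-10 + -4)(3) = -21 cm/s
3–5 s: ½(-4 + -8)(2) = -12 cm/s
5–7 s: ½(-8 + 10)(2) = 2 cm/s
7–9 s: ½(10 + 5)(2) = 15 cm/s
Δv = -16 cm/s, so v(9) = 2 + (-16) = -14 cm/s.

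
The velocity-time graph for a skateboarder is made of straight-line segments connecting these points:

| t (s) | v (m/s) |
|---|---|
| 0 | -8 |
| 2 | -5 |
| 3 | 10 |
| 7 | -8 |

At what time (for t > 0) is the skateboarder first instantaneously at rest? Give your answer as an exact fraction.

v changes sign on 2–3 s (from -5 to 10); the graph is linear there, so v = 0 at t = 2 + (5)·(3 − 2)/(10 − -5) = 7/3 s.

t = 7/3 s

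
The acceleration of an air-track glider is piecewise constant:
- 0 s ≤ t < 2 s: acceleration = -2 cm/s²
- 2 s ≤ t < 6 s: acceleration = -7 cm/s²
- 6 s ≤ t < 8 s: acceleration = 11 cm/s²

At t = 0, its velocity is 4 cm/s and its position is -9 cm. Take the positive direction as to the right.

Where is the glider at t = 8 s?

On each constant-a segment, Δv = aΔt and Δx = v₀Δt + ½aΔt²; chain segment to segment.
0–2 s: v starts 4 cm/s; Δx = 4·2 + ½·-2·2² = 4 cm; v ends 0 cm/s.
2–6 s: v starts 0 cm/s; Δx = 0·4 + ½·-7·4² = -56 cm; v ends -28 cm/s.
6–8 s: v starts -28 cm/s; Δx = -28·2 + ½·11·2² = -34 cm; v ends -6 cm/s.
x(8) = -9 + Σ Δx = -95 cm.

-95 cm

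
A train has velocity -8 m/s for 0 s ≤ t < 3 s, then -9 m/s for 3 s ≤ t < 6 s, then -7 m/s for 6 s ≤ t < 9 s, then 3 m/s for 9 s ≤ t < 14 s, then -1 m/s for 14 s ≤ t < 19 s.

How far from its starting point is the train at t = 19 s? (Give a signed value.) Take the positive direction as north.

-62 m

Displacement is the signed area under the v-t curve.
0–3 s: -8 × 3 = -24 m
3–6 s: -9 × 3 = -27 m
6–9 s: -7 × 3 = -21 m
9–14 s: 3 × 5 = 15 m
14–19 s: -1 × 5 = -5 m
Net displacement = -62 m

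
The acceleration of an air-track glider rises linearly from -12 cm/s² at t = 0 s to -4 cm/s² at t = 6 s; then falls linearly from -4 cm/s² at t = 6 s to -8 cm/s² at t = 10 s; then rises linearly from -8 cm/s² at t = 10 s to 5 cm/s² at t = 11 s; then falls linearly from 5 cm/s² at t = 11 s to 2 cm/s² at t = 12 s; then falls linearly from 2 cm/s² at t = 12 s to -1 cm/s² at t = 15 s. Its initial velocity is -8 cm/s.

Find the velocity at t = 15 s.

Δv equals the area under the a-t graph; then v = v₀ + Δv.
0–6 s: ½(-12 + -4)(6) = -48 cm/s
6–10 s: ½(-4 + -8)(4) = -24 cm/s
10–11 s: ½(-8 + 5)(1) = -1.5 cm/s
11–12 s: ½(5 + 2)(1) = 3.5 cm/s
12–15 s: ½(2 + -1)(3) = 1.5 cm/s
Δv = -68.5 cm/s, so v(15) = -8 + (-68.5) = -76.5 cm/s.

-76.5 cm/s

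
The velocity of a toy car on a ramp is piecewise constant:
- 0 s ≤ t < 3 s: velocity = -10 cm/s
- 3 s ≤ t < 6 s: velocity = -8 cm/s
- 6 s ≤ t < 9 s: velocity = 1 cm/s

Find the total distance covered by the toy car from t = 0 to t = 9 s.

57 cm

Distance (not displacement) is the total path length: add the absolute areas under v-t.
0–3 s: |-10| × 3 = 30 cm
3–6 s: |-8| × 3 = 24 cm
6–9 s: |1| × 3 = 3 cm
Total distance = 57 cm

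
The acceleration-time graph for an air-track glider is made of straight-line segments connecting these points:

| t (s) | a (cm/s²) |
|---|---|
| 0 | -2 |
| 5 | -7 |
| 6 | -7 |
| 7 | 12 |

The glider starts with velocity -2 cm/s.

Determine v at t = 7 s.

-29 cm/s

Δv equals the area under the a-t graph; then v = v₀ + Δv.
0–5 s: ½(-2 + -7)(5) = -22.5 cm/s
5–6 s: -7 × 1 = -7 cm/s
6–7 s: ½(-7 + 12)(1) = 2.5 cm/s
Δv = -27 cm/s, so v(7) = -2 + (-27) = -29 cm/s.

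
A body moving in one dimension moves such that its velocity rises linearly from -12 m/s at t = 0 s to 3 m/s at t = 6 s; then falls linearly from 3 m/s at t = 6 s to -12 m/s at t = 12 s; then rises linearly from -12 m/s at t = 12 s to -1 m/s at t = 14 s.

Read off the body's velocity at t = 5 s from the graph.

0.5 m/s

On 0–6 s the graph is linear from -12 to 3 m/s: v(5) = -12 + (3 − -12)·(5 − 0)/(6 − 0) = 0.5 m/s.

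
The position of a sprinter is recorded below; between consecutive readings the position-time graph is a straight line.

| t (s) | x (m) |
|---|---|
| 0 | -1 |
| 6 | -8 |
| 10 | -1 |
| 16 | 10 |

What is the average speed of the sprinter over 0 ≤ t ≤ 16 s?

Average speed = (total path length)/(elapsed time); on a piecewise-linear x-t graph the path length is Σ|Δx|.
0–6 s: |Δx| = |-8 − -1| = 7 m
6–10 s: |Δx| = |-1 − -8| = 7 m
10–16 s: |Δx| = |10 − -1| = 11 m
Total path = 25 m; average speed = 25/16 = 1.5625 m/s.

1.5625 m/s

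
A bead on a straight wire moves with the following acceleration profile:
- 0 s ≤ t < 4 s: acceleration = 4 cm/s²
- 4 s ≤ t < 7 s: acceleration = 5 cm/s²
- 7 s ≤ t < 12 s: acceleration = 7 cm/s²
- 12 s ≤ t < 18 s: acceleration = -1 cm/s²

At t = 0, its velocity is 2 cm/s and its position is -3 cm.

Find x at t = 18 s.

On each constant-a segment, Δv = aΔt and Δx = v₀Δt + ½aΔt²; chain segment to segment.
0–4 s: v starts 2 cm/s; Δx = 2·4 + ½·4·4² = 40 cm; v ends 18 cm/s.
4–7 s: v starts 18 cm/s; Δx = 18·3 + ½·5·3² = 76.5 cm; v ends 33 cm/s.
7–12 s: v starts 33 cm/s; Δx = 33·5 + ½·7·5² = 252.5 cm; v ends 68 cm/s.
12–18 s: v starts 68 cm/s; Δx = 68·6 + ½·-1·6² = 390 cm; v ends 62 cm/s.
x(18) = -3 + Σ Δx = 756 cm.

756 cm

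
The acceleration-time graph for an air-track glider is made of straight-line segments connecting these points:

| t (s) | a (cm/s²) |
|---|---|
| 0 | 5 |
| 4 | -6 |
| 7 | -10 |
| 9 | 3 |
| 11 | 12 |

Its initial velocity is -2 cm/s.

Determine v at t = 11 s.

-20 cm/s

Δv equals the area under the a-t graph; then v = v₀ + Δv.
0–4 s: ½(5 + -6)(4) = -2 cm/s
4–7 s: ½(-6 + -10)(3) = -24 cm/s
7–9 s: ½(-10 + 3)(2) = -7 cm/s
9–11 s: ½(3 + 12)(2) = 15 cm/s
Δv = -18 cm/s, so v(11) = -2 + (-18) = -20 cm/s.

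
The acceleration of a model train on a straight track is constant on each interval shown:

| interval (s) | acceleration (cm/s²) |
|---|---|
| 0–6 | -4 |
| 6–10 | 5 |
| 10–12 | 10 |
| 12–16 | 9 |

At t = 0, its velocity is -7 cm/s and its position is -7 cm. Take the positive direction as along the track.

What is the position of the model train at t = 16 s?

On each constant-a segment, Δv = aΔt and Δx = v₀Δt + ½aΔt²; chain segment to segment.
0–6 s: v starts -7 cm/s; Δx = -7·6 + ½·-4·6² = -114 cm; v ends -31 cm/s.
6–10 s: v starts -31 cm/s; Δx = -31·4 + ½·5·4² = -84 cm; v ends -11 cm/s.
10–12 s: v starts -11 cm/s; Δx = -11·2 + ½·10·2² = -2 cm; v ends 9 cm/s.
12–16 s: v starts 9 cm/s; Δx = 9·4 + ½·9·4² = 108 cm; v ends 45 cm/s.
x(16) = -7 + Σ Δx = -99 cm.

-99 cm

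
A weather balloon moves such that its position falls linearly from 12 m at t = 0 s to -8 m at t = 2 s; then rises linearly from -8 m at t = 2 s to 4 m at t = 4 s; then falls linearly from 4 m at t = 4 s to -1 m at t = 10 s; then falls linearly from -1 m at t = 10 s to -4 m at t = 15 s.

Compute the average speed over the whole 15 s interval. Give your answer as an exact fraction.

Average speed = (total path length)/(elapsed time); on a piecewise-linear x-t graph the path length is Σ|Δx|.
0–2 s: |Δx| = |-8 − 12| = 20 m
2–4 s: |Δx| = |4 − -8| = 12 m
4–10 s: |Δx| = |-1 − 4| = 5 m
10–15 s: |Δx| = |-4 − -1| = 3 m
Total path = 40 m; average speed = 40/15 = 8/3 m/s.

8/3 m/s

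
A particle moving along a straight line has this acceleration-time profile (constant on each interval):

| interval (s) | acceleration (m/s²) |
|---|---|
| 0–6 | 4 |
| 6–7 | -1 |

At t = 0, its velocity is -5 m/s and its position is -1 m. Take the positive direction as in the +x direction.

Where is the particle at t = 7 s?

On each constant-a segment, Δv = aΔt and Δx = v₀Δt + ½aΔt²; chain segment to segment.
0–6 s: v starts -5 m/s; Δx = -5·6 + ½·4·6² = 42 m; v ends 19 m/s.
6–7 s: v starts 19 m/s; Δx = 19·1 + ½·-1·1² = 18.5 m; v ends 18 m/s.
x(7) = -1 + Σ Δx = 59.5 m.

59.5 m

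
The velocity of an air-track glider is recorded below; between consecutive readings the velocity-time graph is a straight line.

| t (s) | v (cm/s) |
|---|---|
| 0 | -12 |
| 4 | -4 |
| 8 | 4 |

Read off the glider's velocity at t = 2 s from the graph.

On 0–4 s the graph is linear from -12 to -4 cm/s: v(2) = -12 + (-4 − -12)·(2 − 0)/(4 − 0) = -8 cm/s.

-8 cm/s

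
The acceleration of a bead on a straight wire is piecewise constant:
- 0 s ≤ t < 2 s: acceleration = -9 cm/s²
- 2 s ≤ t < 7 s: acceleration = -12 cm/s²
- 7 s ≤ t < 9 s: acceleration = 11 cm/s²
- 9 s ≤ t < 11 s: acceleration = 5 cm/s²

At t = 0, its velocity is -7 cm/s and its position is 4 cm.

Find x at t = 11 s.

On each constant-a segment, Δv = aΔt and Δx = v₀Δt + ½aΔt²; chain segment to segment.
0–2 s: v starts -7 cm/s; Δx = -7·2 + ½·-9·2² = -32 cm; v ends -25 cm/s.
2–7 s: v starts -25 cm/s; Δx = -25·5 + ½·-12·5² = -275 cm; v ends -85 cm/s.
7–9 s: v starts -85 cm/s; Δx = -85·2 + ½·11·2² = -148 cm; v ends -63 cm/s.
9–11 s: v starts -63 cm/s; Δx = -63·2 + ½·5·2² = -116 cm; v ends -53 cm/s.
x(11) = 4 + Σ Δx = -567 cm.

-567 cm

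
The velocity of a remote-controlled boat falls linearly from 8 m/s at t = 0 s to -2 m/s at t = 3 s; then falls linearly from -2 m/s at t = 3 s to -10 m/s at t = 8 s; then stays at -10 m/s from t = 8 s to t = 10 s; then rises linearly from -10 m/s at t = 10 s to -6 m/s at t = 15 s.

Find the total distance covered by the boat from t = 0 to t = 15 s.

100.2 m

Distance (not displacement) is the total path length: add the absolute areas under v-t.
0–3 s: v = 0 at t = 2.4 s; triangle areas 9.6 + 0.6 = 10.2 m
3–8 s: |½(-2 + -10)(5)| = 30 m
8–10 s: |-10| × 2 = 20 m
10–15 s: |½(-10 + -6)(5)| = 40 m
Total distance = 100.2 m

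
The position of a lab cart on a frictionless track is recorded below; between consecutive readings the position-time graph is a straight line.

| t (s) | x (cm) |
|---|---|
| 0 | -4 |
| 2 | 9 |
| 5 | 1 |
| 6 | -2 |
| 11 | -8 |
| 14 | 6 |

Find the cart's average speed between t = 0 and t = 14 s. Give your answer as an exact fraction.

22/7 cm/s

Average speed = (total path length)/(elapsed time); on a piecewise-linear x-t graph the path length is Σ|Δx|.
0–2 s: |Δx| = |9 − -4| = 13 cm
2–5 s: |Δx| = |1 − 9| = 8 cm
5–6 s: |Δx| = |-2 − 1| = 3 cm
6–11 s: |Δx| = |-8 − -2| = 6 cm
11–14 s: |Δx| = |6 − -8| = 14 cm
Total path = 44 cm; average speed = 44/14 = 22/7 cm/s.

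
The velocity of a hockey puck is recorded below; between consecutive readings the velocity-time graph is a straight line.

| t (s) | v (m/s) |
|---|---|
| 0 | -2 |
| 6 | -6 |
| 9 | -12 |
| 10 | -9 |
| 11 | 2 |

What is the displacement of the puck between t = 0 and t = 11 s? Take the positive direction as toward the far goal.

-65 m

Net displacement equals the area under the velocity-time graph (areas below the axis count negative).
0–6 s: ½(-2 + -6)(6) = -24 m
6–9 s: ½(-6 + -12)(3) = -27 m
9–10 s: ½(-12 + -9)(1) = -10.5 m
10–11 s: ½(-9 + 2)(1) = -3.5 m
Net displacement = -65 m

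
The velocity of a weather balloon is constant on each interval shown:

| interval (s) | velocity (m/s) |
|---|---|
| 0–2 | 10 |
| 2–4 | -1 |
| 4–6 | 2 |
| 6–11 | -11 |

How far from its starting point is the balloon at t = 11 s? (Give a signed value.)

Displacement is the signed area under the v-t curve.
0–2 s: 10 × 2 = 20 m
2–4 s: -1 × 2 = -2 m
4–6 s: 2 × 2 = 4 m
6–11 s: -11 × 5 = -55 m
Net displacement = -33 m

-33 m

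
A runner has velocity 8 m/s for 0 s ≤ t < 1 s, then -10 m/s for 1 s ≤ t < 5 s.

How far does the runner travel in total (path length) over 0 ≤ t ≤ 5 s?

Distance (not displacement) is the total path length: add the absolute areas under v-t.
0–1 s: |8| × 1 = 8 m
1–5 s: |-10| × 4 = 40 m
Total distance = 48 m

48 m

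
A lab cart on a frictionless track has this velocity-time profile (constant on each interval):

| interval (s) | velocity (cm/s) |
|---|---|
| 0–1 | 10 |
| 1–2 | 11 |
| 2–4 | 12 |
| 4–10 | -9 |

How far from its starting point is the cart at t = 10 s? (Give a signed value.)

Net displacement equals the area under the velocity-time graph (areas below the axis count negative).
0–1 s: 10 × 1 = 10 cm
1–2 s: 11 × 1 = 11 cm
2–4 s: 12 × 2 = 24 cm
4–10 s: -9 × 6 = -54 cm
Net displacement = -9 cm

-9 cm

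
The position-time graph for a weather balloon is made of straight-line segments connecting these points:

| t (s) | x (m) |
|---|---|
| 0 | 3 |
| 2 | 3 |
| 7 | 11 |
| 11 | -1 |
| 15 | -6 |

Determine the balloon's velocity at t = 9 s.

-3 m/s

Velocity is the slope of the x-t graph on 7–11 s: (-1 − 11)/(11 − 7) = -3 m/s.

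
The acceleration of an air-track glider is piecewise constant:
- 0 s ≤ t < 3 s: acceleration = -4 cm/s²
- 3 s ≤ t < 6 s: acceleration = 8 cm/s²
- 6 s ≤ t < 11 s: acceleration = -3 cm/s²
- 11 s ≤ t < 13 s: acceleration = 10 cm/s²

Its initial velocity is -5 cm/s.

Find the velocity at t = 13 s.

12 cm/s

Δv equals the area under the a-t graph; then v = v₀ + Δv.
0–3 s: -4 × 3 = -12 cm/s
3–6 s: 8 × 3 = 24 cm/s
6–11 s: -3 × 5 = -15 cm/s
11–13 s: 10 × 2 = 20 cm/s
Δv = 17 cm/s, so v(13) = -5 + (17) = 12 cm/s.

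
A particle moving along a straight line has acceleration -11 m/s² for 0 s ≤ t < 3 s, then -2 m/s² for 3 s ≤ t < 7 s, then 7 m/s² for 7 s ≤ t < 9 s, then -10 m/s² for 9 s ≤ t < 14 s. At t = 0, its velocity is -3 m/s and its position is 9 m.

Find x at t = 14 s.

-558.5 m

On each constant-a segment, Δv = aΔt and Δx = v₀Δt + ½aΔt²; chain segment to segment.
0–3 s: v starts -3 m/s; Δx = -3·3 + ½·-11·3² = -58.5 m; v ends -36 m/s.
3–7 s: v starts -36 m/s; Δx = -36·4 + ½·-2·4² = -160 m; v ends -44 m/s.
7–9 s: v starts -44 m/s; Δx = -44·2 + ½·7·2² = -74 m; v ends -30 m/s.
9–14 s: v starts -30 m/s; Δx = -30·5 + ½·-10·5² = -275 m; v ends -80 m/s.
x(14) = 9 + Σ Δx = -558.5 m.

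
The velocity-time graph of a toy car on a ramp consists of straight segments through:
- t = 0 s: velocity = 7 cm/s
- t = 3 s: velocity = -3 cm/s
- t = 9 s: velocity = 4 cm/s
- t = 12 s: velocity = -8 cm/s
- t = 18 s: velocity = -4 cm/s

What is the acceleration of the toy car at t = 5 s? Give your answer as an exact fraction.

7/6 cm/s²

Acceleration is the slope of the v-t graph on 3–9 s: (4 − -3)/(9 − 3) = 7/6 cm/s².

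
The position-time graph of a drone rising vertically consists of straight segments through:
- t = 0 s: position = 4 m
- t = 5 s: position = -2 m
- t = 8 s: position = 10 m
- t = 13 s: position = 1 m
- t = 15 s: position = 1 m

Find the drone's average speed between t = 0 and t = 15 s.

1.8 m/s

Average speed = (total path length)/(elapsed time); on a piecewise-linear x-t graph the path length is Σ|Δx|.
0–5 s: |Δx| = |-2 − 4| = 6 m
5–8 s: |Δx| = |10 − -2| = 12 m
8–13 s: |Δx| = |1 − 10| = 9 m
13–15 s: |Δx| = |1 − 1| = 0 m
Total path = 27 m; average speed = 27/15 = 1.8 m/s.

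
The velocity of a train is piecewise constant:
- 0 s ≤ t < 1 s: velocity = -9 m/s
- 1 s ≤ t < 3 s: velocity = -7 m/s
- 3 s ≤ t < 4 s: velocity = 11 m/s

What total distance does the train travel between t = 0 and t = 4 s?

Distance (not displacement) is the total path length: add the absolute areas under v-t.
0–1 s: |-9| × 1 = 9 m
1–3 s: |-7| × 2 = 14 m
3–4 s: |11| × 1 = 11 m
Total distance = 34 m

34 m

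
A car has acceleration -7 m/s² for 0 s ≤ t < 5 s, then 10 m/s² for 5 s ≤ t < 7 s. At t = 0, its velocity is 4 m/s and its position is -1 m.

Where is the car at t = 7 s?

-110.5 m

On each constant-a segment, Δv = aΔt and Δx = v₀Δt + ½aΔt²; chain segment to segment.
0–5 s: v starts 4 m/s; Δx = 4·5 + ½·-7·5² = -67.5 m; v ends -31 m/s.
5–7 s: v starts -31 m/s; Δx = -31·2 + ½·10·2² = -42 m; v ends -11 m/s.
x(7) = -1 + Σ Δx = -110.5 m.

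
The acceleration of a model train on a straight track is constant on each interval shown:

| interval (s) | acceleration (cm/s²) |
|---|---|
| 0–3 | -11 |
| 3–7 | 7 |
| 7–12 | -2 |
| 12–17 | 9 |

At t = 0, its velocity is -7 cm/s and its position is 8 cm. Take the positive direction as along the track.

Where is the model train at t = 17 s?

On each constant-a segment, Δv = aΔt and Δx = v₀Δt + ½aΔt²; chain segment to segment.
0–3 s: v starts -7 cm/s; Δx = -7·3 + ½·-11·3² = -70.5 cm; v ends -40 cm/s.
3–7 s: v starts -40 cm/s; Δx = -40·4 + ½·7·4² = -104 cm; v ends -12 cm/s.
7–12 s: v starts -12 cm/s; Δx = -12·5 + ½·-2·5² = -85 cm; v ends -22 cm/s.
12–17 s: v starts -22 cm/s; Δx = -22·5 + ½·9·5² = 2.5 cm; v ends 23 cm/s.
x(17) = 8 + Σ Δx = -249 cm.

-249 cm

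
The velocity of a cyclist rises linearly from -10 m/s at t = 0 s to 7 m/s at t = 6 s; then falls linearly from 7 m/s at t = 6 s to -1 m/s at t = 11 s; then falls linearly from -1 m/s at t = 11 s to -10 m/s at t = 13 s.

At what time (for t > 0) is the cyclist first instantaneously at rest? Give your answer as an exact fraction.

t = 60/17 s

v changes sign on 0–6 s (from -10 to 7); the graph is linear there, so v = 0 at t = 0 + (10)·(6 − 0)/(7 − -10) = 60/17 s.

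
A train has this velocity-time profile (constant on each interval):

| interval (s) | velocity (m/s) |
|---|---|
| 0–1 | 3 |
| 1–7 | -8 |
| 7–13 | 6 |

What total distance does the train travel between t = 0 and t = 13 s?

Distance (not displacement) is the total path length: add the absolute areas under v-t.
0–1 s: |3| × 1 = 3 m
1–7 s: |-8| × 6 = 48 m
7–13 s: |6| × 6 = 36 m
Total distance = 87 m

87 m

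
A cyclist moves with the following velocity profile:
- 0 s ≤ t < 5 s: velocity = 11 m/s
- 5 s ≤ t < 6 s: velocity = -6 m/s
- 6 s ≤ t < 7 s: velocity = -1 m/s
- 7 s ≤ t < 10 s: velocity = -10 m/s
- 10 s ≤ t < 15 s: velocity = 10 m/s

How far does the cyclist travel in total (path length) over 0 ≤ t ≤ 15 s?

Distance (not displacement) is the total path length: add the absolute areas under v-t.
0–5 s: |11| × 5 = 55 m
5–6 s: |-6| × 1 = 6 m
6–7 s: |-1| × 1 = 1 m
7–10 s: |-10| × 3 = 30 m
10–15 s: |10| × 5 = 50 m
Total distance = 142 m

142 m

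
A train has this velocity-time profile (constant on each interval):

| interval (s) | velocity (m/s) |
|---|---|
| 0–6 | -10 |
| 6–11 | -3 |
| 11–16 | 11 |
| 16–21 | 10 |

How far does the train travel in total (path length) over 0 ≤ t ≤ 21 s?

180 m

Total distance travelled is ∫|v| dt — sum the magnitudes of each area piece.
0–6 s: |-10| × 6 = 60 m
6–11 s: |-3| × 5 = 15 m
11–16 s: |11| × 5 = 55 m
16–21 s: |10| × 5 = 50 m
Total distance = 180 m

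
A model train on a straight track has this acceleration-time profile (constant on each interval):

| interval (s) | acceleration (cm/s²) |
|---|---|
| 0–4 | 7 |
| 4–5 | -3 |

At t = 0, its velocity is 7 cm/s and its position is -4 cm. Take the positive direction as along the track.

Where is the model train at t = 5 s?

On each constant-a segment, Δv = aΔt and Δx = v₀Δt + ½aΔt²; chain segment to segment.
0–4 s: v starts 7 cm/s; Δx = 7·4 + ½·7·4² = 84 cm; v ends 35 cm/s.
4–5 s: v starts 35 cm/s; Δx = 35·1 + ½·-3·1² = 33.5 cm; v ends 32 cm/s.
x(5) = -4 + Σ Δx = 113.5 cm.

113.5 cm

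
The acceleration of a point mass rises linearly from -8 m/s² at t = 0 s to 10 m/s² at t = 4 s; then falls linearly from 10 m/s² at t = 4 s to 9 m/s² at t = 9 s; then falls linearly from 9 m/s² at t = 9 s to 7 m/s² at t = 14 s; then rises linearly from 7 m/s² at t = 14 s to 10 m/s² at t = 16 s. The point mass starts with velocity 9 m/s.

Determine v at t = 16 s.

Δv equals the area under the a-t graph; then v = v₀ + Δv.
0–4 s: ½(-8 + 10)(4) = 4 m/s
4–9 s: ½(10 + 9)(5) = 47.5 m/s
9–14 s: ½(9 + 7)(5) = 40 m/s
14–16 s: ½(7 + 10)(2) = 17 m/s
Δv = 108.5 m/s, so v(16) = 9 + (108.5) = 117.5 m/s.

117.5 m/s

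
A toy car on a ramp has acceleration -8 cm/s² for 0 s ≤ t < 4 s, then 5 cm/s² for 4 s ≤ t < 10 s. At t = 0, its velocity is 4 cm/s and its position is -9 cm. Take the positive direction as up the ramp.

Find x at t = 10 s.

On each constant-a segment, Δv = aΔt and Δx = v₀Δt + ½aΔt²; chain segment to segment.
0–4 s: v starts 4 cm/s; Δx = 4·4 + ½·-8·4² = -48 cm; v ends -28 cm/s.
4–10 s: v starts -28 cm/s; Δx = -28·6 + ½·5·6² = -78 cm; v ends 2 cm/s.
x(10) = -9 + Σ Δx = -135 cm.

-135 cm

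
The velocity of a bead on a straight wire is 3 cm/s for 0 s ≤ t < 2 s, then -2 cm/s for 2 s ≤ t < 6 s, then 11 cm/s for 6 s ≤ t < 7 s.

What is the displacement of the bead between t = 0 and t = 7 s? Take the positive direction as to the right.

9 cm

Displacement is the signed area under the v-t curve.
0–2 s: 3 × 2 = 6 cm
2–6 s: -2 × 4 = -8 cm
6–7 s: 11 × 1 = 11 cm
Net displacement = 9 cm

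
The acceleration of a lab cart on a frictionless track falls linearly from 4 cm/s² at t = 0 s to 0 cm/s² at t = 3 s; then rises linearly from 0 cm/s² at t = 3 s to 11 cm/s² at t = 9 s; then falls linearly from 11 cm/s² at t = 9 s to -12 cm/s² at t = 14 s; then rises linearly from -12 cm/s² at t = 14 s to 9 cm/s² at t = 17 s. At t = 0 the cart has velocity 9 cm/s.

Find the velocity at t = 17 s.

41 cm/s

Δv equals the area under the a-t graph; then v = v₀ + Δv.
0–3 s: ½(4 + 0)(3) = 6 cm/s
3–9 s: ½(0 + 11)(6) = 33 cm/s
9–14 s: ½(11 + -12)(5) = -2.5 cm/s
14–17 s: ½(-12 + 9)(3) = -4.5 cm/s
Δv = 32 cm/s, so v(17) = 9 + (32) = 41 cm/s.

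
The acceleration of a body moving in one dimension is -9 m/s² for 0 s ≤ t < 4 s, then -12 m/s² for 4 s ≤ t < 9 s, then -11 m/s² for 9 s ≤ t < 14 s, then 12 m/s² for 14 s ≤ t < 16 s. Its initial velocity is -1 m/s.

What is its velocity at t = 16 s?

-128 m/s

Δv equals the area under the a-t graph; then v = v₀ + Δv.
0–4 s: -9 × 4 = -36 m/s
4–9 s: -12 × 5 = -60 m/s
9–14 s: -11 × 5 = -55 m/s
14–16 s: 12 × 2 = 24 m/s
Δv = -127 m/s, so v(16) = -1 + (-127) = -128 m/s.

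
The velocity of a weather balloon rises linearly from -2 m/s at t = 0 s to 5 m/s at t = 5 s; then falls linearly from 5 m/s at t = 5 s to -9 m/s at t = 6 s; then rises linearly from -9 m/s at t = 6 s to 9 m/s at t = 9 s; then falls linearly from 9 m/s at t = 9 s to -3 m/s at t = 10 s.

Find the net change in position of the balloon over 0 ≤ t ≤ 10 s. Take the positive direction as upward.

8.5 m

Net displacement equals the area under the velocity-time graph (areas below the axis count negative).
0–5 s: ½(-2 + 5)(5) = 7.5 m
5–6 s: ½(5 + -9)(1) = -2 m
6–9 s: ½(-9 + 9)(3) = 0 m
9–10 s: ½(9 + -3)(1) = 3 m
Net displacement = 8.5 m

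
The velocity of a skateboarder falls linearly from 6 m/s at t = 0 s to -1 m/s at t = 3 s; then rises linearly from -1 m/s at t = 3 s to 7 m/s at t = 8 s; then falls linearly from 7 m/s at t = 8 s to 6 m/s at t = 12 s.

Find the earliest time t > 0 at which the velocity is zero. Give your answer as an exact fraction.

t = 18/7 s

v changes sign on 0–3 s (from 6 to -1); the graph is linear there, so v = 0 at t = 0 + (-6)·(3 − 0)/(-1 − 6) = 18/7 s.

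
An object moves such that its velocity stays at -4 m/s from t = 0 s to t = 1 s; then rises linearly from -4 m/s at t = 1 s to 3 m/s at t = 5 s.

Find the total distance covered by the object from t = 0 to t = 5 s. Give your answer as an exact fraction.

Total distance travelled is ∫|v| dt — sum the magnitudes of each area piece.
0–1 s: |-4| × 1 = 4 m
1–5 s: v = 0 at t = 23/7 s; triangle areas 32/7 + 18/7 = 50/7 m
Total distance = 78/7 m

78/7 m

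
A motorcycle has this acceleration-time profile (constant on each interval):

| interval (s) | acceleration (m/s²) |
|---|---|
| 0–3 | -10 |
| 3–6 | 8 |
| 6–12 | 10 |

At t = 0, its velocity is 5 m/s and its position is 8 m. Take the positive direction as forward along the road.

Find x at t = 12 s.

113 m

On each constant-a segment, Δv = aΔt and Δx = v₀Δt + ½aΔt²; chain segment to segment.
0–3 s: v starts 5 m/s; Δx = 5·3 + ½·-10·3² = -30 m; v ends -25 m/s.
3–6 s: v starts -25 m/s; Δx = -25·3 + ½·8·3² = -39 m; v ends -1 m/s.
6–12 s: v starts -1 m/s; Δx = -1·6 + ½·10·6² = 174 m; v ends 59 m/s.
x(12) = 8 + Σ Δx = 113 m.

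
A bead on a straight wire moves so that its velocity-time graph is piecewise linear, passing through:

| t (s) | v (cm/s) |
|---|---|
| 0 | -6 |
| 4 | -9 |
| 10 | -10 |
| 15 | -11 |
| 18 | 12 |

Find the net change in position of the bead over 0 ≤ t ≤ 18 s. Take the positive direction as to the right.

-138 cm

Net displacement equals the area under the velocity-time graph (areas below the axis count negative).
0–4 s: ½(-6 + -9)(4) = -30 cm
4–10 s: ½(-9 + -10)(6) = -57 cm
10–15 s: ½(-10 + -11)(5) = -52.5 cm
15–18 s: ½(-11 + 12)(3) = 1.5 cm
Net displacement = -138 cm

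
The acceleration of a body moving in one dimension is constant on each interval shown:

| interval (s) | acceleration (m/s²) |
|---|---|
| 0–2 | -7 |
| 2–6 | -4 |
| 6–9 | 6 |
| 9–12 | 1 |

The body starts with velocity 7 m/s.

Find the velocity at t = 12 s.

Δv equals the area under the a-t graph; then v = v₀ + Δv.
0–2 s: -7 × 2 = -14 m/s
2–6 s: -4 × 4 = -16 m/s
6–9 s: 6 × 3 = 18 m/s
9–12 s: 1 × 3 = 3 m/s
Δv = -9 m/s, so v(12) = 7 + (-9) = -2 m/s.

-2 m/s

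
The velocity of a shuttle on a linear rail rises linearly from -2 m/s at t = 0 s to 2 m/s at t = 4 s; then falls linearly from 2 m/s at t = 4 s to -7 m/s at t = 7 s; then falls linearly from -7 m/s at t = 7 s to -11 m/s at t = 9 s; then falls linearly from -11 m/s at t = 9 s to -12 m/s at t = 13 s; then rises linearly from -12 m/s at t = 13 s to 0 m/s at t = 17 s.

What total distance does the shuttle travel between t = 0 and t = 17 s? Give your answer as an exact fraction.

605/6 m

Distance (not displacement) is the total path length: add the absolute areas under v-t.
0–4 s: v = 0 at t = 2 s; triangle areas 2 + 2 = 4 m
4–7 s: v = 0 at t = 14/3 s; triangle areas 2/3 + 49/6 = 53/6 m
7–9 s: |½(-7 + -11)(2)| = 18 m
9–13 s: |½(-11 + -12)(4)| = 46 m
13–17 s: |½(-12 + 0)(4)| = 24 m
Total distance = 605/6 m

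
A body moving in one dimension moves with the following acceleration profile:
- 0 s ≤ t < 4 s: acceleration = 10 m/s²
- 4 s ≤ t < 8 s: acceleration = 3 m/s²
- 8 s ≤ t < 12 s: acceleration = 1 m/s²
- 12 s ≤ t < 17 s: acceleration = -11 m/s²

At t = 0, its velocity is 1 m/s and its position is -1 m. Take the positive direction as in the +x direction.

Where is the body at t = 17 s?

On each constant-a segment, Δv = aΔt and Δx = v₀Δt + ½aΔt²; chain segment to segment.
0–4 s: v starts 1 m/s; Δx = 1·4 + ½·10·4² = 84 m; v ends 41 m/s.
4–8 s: v starts 41 m/s; Δx = 41·4 + ½·3·4² = 188 m; v ends 53 m/s.
8–12 s: v starts 53 m/s; Δx = 53·4 + ½·1·4² = 220 m; v ends 57 m/s.
12–17 s: v starts 57 m/s; Δx = 57·5 + ½·-11·5² = 147.5 m; v ends 2 m/s.
x(17) = -1 + Σ Δx = 638.5 m.

638.5 m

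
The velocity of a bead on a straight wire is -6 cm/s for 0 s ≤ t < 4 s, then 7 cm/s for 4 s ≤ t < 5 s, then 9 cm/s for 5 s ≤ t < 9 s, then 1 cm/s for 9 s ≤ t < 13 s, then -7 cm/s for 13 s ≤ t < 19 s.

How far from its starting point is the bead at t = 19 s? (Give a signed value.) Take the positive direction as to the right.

Displacement is the signed area under the v-t curve.
0–4 s: -6 × 4 = -24 cm
4–5 s: 7 × 1 = 7 cm
5–9 s: 9 × 4 = 36 cm
9–13 s: 1 × 4 = 4 cm
13–19 s: -7 × 6 = -42 cm
Net displacement = -19 cm

-19 cm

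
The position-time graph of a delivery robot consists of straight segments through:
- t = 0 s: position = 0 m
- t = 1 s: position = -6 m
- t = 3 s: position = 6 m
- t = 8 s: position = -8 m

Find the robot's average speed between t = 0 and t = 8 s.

4 m/s

Average speed = (total path length)/(elapsed time); on a piecewise-linear x-t graph the path length is Σ|Δx|.
0–1 s: |Δx| = |-6 − 0| = 6 m
1–3 s: |Δx| = |6 − -6| = 12 m
3–8 s: |Δx| = |-8 − 6| = 14 m
Total path = 32 m; average speed = 32/8 = 4 m/s.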